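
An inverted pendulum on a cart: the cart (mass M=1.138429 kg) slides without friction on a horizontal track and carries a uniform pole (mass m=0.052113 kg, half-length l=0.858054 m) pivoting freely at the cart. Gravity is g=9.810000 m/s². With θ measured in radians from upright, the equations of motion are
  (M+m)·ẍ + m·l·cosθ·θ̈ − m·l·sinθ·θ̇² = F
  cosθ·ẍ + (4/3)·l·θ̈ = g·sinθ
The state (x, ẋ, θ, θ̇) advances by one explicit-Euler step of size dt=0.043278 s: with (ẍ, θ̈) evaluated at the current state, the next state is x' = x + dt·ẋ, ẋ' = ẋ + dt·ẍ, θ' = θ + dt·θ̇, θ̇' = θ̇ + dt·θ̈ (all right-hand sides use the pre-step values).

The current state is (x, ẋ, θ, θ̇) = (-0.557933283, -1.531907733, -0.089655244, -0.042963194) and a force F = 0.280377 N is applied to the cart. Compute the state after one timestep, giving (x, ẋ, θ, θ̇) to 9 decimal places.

sinθ=-0.089535183, cosθ=0.995983660
temp = (F + m·l·θ̇²·sinθ)/(M+m) = (0.280377 + -0.000007390)/1.190542 = 0.235497454
θ̈ = (g·sinθ − cosθ·temp)/(l·(4/3 − m·cos²θ/(M+m))) = -1.005491291
ẍ = temp − m·l·θ̈·cosθ/(M+m) = 0.273111193
Euler: x'=-0.557933283+0.043278·-1.531907733=-0.624231186, ẋ'=-1.531907733+0.043278·0.273111193=-1.520088027
       θ'=-0.089655244+0.043278·-0.042963194=-0.091514605, θ̇'=-0.042963194+0.043278·-1.005491291=-0.086478846

(-0.624231186, -1.520088027, -0.091514605, -0.086478846)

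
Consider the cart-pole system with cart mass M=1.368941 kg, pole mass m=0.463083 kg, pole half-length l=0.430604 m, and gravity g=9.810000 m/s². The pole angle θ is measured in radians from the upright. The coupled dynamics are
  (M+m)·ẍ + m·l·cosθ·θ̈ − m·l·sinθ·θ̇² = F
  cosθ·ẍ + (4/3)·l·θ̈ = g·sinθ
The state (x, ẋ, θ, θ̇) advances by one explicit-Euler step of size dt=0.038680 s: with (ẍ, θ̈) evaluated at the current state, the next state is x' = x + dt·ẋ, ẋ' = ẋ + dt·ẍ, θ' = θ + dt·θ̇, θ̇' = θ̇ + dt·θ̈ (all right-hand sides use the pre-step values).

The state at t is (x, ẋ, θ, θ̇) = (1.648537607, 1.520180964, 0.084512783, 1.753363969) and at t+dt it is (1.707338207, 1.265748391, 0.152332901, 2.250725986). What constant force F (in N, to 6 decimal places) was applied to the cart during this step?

ẍ = (ẋ'−ẋ)/dt = (1.265748391−1.520180964)/0.038680 = -6.577885
θ̈ = (θ̇'−θ̇)/dt = (2.250725986−1.753363969)/0.038680 = 12.858377
sinθ=0.084412, cosθ=0.996431
F = (M+m)·ẍ + m·l·cosθ·θ̈ − m·l·sinθ·θ̇² = -12.050842 + 2.554878 − 0.051747 = -9.547711

F = -9.547711 N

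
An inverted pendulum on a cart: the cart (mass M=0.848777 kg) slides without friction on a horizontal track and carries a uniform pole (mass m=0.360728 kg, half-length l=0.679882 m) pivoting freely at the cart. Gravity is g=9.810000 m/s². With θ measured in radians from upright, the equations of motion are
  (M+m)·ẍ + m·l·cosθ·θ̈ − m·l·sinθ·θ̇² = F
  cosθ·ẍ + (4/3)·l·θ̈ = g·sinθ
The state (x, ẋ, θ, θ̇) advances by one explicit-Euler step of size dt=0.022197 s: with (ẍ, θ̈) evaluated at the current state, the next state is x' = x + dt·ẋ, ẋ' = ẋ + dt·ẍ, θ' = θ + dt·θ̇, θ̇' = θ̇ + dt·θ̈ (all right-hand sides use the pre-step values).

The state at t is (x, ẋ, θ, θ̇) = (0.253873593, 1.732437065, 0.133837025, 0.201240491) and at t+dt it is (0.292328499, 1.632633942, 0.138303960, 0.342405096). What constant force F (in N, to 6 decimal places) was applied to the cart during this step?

F = -3.893789 N

ẍ = (ẋ'−ẋ)/dt = (1.632633942−1.732437065)/0.022197 = -4.496244
θ̈ = (θ̇'−θ̇)/dt = (0.342405096−0.201240491)/0.022197 = 6.359625
sinθ=0.133438, cosθ=0.991057
F = (M+m)·ẍ + m·l·cosθ·θ̈ − m·l·sinθ·θ̇² = -5.438229 + 1.545766 − 0.001325 = -3.893789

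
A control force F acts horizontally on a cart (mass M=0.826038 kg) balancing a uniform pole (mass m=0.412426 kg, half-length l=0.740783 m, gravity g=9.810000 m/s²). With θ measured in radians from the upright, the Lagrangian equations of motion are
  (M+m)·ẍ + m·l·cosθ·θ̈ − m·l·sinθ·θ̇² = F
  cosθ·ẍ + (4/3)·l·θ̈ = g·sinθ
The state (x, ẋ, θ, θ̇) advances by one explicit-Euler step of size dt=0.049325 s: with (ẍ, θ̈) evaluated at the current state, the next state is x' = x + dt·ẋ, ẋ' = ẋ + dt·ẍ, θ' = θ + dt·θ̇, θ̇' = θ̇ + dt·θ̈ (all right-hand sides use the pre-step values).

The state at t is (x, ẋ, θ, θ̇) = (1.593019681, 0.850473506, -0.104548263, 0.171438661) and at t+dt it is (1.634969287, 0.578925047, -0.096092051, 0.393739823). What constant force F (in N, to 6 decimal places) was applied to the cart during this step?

ẍ = (ẋ'−ẋ)/dt = (0.578925047−0.850473506)/0.049325 = -5.505291
θ̈ = (θ̇'−θ̇)/dt = (0.393739823−0.171438661)/0.049325 = 4.506866
sinθ=-0.104358, cosθ=0.994540
F = (M+m)·ẍ + m·l·cosθ·θ̈ − m·l·sinθ·θ̇² = -6.818104 + 1.369411 − -0.000937 = -5.447756

F = -5.447756 N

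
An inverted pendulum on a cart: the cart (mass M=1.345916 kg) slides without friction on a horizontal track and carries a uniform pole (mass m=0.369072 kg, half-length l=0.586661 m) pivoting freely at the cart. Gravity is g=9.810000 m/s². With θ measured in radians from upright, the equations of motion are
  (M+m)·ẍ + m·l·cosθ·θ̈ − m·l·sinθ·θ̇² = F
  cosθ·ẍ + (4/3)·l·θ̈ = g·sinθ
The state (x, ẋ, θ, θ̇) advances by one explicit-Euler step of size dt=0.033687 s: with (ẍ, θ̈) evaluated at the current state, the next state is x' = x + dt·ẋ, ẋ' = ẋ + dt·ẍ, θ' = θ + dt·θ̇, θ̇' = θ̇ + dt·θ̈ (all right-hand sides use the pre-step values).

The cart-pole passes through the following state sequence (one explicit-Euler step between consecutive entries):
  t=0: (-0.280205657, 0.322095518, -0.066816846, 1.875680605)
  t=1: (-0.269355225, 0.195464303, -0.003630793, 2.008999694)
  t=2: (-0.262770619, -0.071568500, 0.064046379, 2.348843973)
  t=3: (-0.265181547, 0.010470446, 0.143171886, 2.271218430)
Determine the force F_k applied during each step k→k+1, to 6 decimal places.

F_0 = -5.540886 N
F_1 = -11.407027 N
F_2 = 3.602198 N

step 0→1:
  ẍ = (ẋ'−ẋ)/dt = (0.195464303−0.322095518)/0.033687 = -3.759053
  θ̈ = (θ̇'−θ̇)/dt = (2.008999694−1.875680605)/0.033687 = 3.957583
  sinθ=-0.066767, cosθ=0.997769
  F = (M+m)·ẍ + m·l·cosθ·θ̈ − m·l·sinθ·θ̇² = -6.446731 + 0.854984 − -0.050860 = -5.540886
step 1→2:
  ẍ = (ẋ'−ẋ)/dt = (-0.071568500−0.195464303)/0.033687 = -7.926880
  θ̈ = (θ̇'−θ̇)/dt = (2.348843973−2.008999694)/0.033687 = 10.088292
  sinθ=-0.003631, cosθ=0.999993
  F = (M+m)·ẍ + m·l·cosθ·θ̈ − m·l·sinθ·θ̇² = -13.594504 + 2.184304 − -0.003173 = -11.407027
step 2→3:
  ẍ = (ẋ'−ẋ)/dt = (0.010470446−-0.071568500)/0.033687 = 2.435330
  θ̈ = (θ̇'−θ̇)/dt = (2.271218430−2.348843973)/0.033687 = -2.304317
  sinθ=0.064003, cosθ=0.997950
  F = (M+m)·ẍ + m·l·cosθ·θ̈ − m·l·sinθ·θ̇² = 4.176561 + -0.497908 − 0.076455 = 3.602198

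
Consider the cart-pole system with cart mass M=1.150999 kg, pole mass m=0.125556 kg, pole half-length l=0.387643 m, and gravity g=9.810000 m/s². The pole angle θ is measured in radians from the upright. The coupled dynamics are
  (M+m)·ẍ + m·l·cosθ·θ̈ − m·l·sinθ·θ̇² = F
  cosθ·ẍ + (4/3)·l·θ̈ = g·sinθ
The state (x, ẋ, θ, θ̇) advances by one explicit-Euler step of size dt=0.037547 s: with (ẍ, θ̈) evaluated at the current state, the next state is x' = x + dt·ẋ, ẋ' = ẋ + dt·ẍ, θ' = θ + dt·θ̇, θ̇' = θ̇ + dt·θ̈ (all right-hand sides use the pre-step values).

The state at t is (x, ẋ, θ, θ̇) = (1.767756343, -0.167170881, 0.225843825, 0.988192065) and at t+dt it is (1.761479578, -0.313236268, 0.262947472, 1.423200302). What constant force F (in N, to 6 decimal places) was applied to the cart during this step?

ẍ = (ẋ'−ẋ)/dt = (-0.313236268−-0.167170881)/0.037547 = -3.890201
θ̈ = (θ̇'−θ̇)/dt = (1.423200302−0.988192065)/0.037547 = 11.585699
sinθ=0.223929, cosθ=0.974605
F = (M+m)·ẍ + m·l·cosθ·θ̈ − m·l·sinθ·θ̇² = -4.966056 + 0.549567 − 0.010643 = -4.427132

F = -4.427132 N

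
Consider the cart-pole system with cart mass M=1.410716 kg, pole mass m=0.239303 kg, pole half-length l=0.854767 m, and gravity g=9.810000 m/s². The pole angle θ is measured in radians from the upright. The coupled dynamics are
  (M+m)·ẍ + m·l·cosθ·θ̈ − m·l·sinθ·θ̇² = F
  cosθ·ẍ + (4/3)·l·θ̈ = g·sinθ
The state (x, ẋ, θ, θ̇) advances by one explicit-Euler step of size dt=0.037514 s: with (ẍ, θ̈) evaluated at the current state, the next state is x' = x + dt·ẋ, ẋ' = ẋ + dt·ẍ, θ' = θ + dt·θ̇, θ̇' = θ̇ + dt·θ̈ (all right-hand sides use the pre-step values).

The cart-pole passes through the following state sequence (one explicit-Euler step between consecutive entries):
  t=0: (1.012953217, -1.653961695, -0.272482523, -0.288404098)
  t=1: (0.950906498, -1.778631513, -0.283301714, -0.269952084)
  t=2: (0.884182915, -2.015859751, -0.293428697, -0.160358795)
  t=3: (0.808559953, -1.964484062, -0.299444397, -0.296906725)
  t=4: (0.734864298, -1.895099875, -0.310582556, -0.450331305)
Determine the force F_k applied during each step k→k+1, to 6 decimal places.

F_0 = -5.382010 N
F_1 = -9.856354 N
F_2 = 1.548518 N
F_3 = 2.257785 N

step 0→1:
  ẍ = (ẋ'−ẋ)/dt = (-1.778631513−-1.653961695)/0.037514 = -3.323288
  θ̈ = (θ̇'−θ̇)/dt = (-0.269952084−-0.288404098)/0.037514 = 0.491870
  sinθ=-0.269123, cosθ=0.963106
  F = (M+m)·ẍ + m·l·cosθ·θ̈ − m·l·sinθ·θ̇² = -5.483488 + 0.096899 − -0.004579 = -5.382010
step 1→2:
  ẍ = (ẋ'−ẋ)/dt = (-2.015859751−-1.778631513)/0.037514 = -6.323725
  θ̈ = (θ̇'−θ̇)/dt = (-0.160358795−-0.269952084)/0.037514 = 2.921397
  sinθ=-0.279527, cosθ=0.960138
  F = (M+m)·ẍ + m·l·cosθ·θ̈ − m·l·sinθ·θ̇² = -10.434267 + 0.573746 − -0.004167 = -9.856354
step 2→3:
  ẍ = (ẋ'−ẋ)/dt = (-1.964484062−-2.015859751)/0.037514 = 1.369507
  θ̈ = (θ̇'−θ̇)/dt = (-0.296906725−-0.160358795)/0.037514 = -3.639919
  sinθ=-0.289236, cosθ=0.957258
  F = (M+m)·ẍ + m·l·cosθ·θ̈ − m·l·sinθ·θ̇² = 2.259713 + -0.712716 − -0.001521 = 1.548518
step 3→4:
  ẍ = (ẋ'−ẋ)/dt = (-1.895099875−-1.964484062)/0.037514 = 1.849554
  θ̈ = (θ̇'−θ̇)/dt = (-0.450331305−-0.296906725)/0.037514 = -4.089795
  sinθ=-0.294989, cosθ=0.955501
  F = (M+m)·ẍ + m·l·cosθ·θ̈ − m·l·sinθ·θ̇² = 3.051800 + -0.799334 − -0.005319 = 2.257785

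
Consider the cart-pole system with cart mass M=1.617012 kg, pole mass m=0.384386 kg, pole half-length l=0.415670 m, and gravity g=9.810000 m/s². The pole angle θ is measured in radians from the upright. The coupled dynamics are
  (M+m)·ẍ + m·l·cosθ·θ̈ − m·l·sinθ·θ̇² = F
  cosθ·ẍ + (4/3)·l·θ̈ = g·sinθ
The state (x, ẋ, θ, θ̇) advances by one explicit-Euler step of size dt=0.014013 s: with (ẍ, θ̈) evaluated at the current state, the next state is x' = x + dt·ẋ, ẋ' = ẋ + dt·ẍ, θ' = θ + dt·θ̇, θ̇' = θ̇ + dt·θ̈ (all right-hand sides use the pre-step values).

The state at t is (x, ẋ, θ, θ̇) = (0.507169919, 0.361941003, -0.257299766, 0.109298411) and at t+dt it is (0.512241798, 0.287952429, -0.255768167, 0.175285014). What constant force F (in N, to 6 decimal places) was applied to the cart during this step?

ẍ = (ẋ'−ẋ)/dt = (0.287952429−0.361941003)/0.014013 = -5.279995
θ̈ = (θ̇'−θ̇)/dt = (0.175285014−0.109298411)/0.014013 = 4.708956
sinθ=-0.254470, cosθ=0.967081
F = (M+m)·ẍ + m·l·cosθ·θ̈ − m·l·sinθ·θ̇² = -10.567372 + 0.727618 − -0.000486 = -9.839268

F = -9.839268 N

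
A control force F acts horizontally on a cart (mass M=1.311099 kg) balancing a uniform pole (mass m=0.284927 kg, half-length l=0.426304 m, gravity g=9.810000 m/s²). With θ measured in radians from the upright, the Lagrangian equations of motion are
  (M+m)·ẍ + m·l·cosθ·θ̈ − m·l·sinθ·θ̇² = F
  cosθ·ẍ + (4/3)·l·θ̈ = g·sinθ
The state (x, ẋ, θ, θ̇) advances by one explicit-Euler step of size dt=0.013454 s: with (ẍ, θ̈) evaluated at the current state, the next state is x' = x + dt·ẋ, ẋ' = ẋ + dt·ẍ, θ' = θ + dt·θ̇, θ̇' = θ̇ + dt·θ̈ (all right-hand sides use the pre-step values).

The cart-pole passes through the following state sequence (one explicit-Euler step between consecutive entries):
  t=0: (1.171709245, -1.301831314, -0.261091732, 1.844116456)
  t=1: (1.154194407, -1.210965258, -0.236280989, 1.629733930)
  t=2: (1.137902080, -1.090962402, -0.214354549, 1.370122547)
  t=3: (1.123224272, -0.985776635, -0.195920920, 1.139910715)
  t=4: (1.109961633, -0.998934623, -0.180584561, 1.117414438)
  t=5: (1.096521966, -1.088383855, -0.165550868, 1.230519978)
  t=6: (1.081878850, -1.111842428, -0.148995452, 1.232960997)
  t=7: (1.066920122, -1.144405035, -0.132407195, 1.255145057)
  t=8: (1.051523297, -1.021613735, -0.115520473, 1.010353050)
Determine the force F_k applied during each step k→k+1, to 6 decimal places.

step 0→1:
  ẍ = (ẋ'−ẋ)/dt = (-1.210965258−-1.301831314)/0.013454 = 6.753832
  θ̈ = (θ̇'−θ̇)/dt = (1.629733930−1.844116456)/0.013454 = -15.934482
  sinθ=-0.258135, cosθ=0.966109
  F = (M+m)·ẍ + m·l·cosθ·θ̈ − m·l·sinθ·θ̇² = 10.779291 + -1.869894 − -0.106629 = 9.016027
step 1→2:
  ẍ = (ẋ'−ẋ)/dt = (-1.090962402−-1.210965258)/0.013454 = 8.919493
  θ̈ = (θ̇'−θ̇)/dt = (1.370122547−1.629733930)/0.013454 = -19.296223
  sinθ=-0.234089, cosθ=0.972215
  F = (M+m)·ẍ + m·l·cosθ·θ̈ − m·l·sinθ·θ̇² = 14.235742 + -2.278703 − -0.075521 = 12.032560
step 2→3:
  ẍ = (ẋ'−ẋ)/dt = (-0.985776635−-1.090962402)/0.013454 = 7.818178
  θ̈ = (θ̇'−θ̇)/dt = (1.139910715−1.370122547)/0.013454 = -17.111033
  sinθ=-0.212717, cosθ=0.977114
  F = (M+m)·ẍ + m·l·cosθ·θ̈ − m·l·sinθ·θ̇² = 12.478015 + -2.030834 − -0.048504 = 10.495685
step 3→4:
  ẍ = (ẋ'−ẋ)/dt = (-0.998934623−-0.985776635)/0.013454 = -0.977998
  θ̈ = (θ̇'−θ̇)/dt = (1.117414438−1.139910715)/0.013454 = -1.672088
  sinθ=-0.194670, cosθ=0.980869
  F = (M+m)·ẍ + m·l·cosθ·θ̈ − m·l·sinθ·θ̇² = -1.560911 + -0.199216 − -0.030725 = -1.729401
step 4→5:
  ẍ = (ẋ'−ẋ)/dt = (-1.088383855−-0.998934623)/0.013454 = -6.648523
  θ̈ = (θ̇'−θ̇)/dt = (1.230519978−1.117414438)/0.013454 = 8.406834
  sinθ=-0.179605, cosθ=0.983739
  F = (M+m)·ẍ + m·l·cosθ·θ̈ − m·l·sinθ·θ̇² = -10.611216 + 1.004536 − -0.027240 = -9.579441
step 5→6:
  ẍ = (ẋ'−ẋ)/dt = (-1.111842428−-1.088383855)/0.013454 = -1.743613
  θ̈ = (θ̇'−θ̇)/dt = (1.232960997−1.230519978)/0.013454 = 0.181434
  sinθ=-0.164796, cosθ=0.986328
  F = (M+m)·ẍ + m·l·cosθ·θ̈ − m·l·sinθ·θ̇² = -2.782852 + 0.021737 − -0.030309 = -2.730806
step 6→7:
  ẍ = (ẋ'−ẋ)/dt = (-1.144405035−-1.111842428)/0.013454 = -2.420292
  θ̈ = (θ̇'−θ̇)/dt = (1.255145057−1.232960997)/0.013454 = 1.648882
  sinθ=-0.148445, cosθ=0.988921
  F = (M+m)·ẍ + m·l·cosθ·θ̈ − m·l·sinθ·θ̇² = -3.862849 + 0.198063 − -0.027410 = -3.637375
step 7→8:
  ẍ = (ẋ'−ẋ)/dt = (-1.021613735−-1.144405035)/0.013454 = 9.126750
  θ̈ = (θ̇'−θ̇)/dt = (1.010353050−1.255145057)/0.013454 = -18.194738
  sinθ=-0.132021, cosθ=0.991247
  F = (M+m)·ẍ + m·l·cosθ·θ̈ − m·l·sinθ·θ̇² = 14.566531 + -2.190689 − -0.025263 = 12.401105

F_0 = 9.016027 N
F_1 = 12.032560 N
F_2 = 10.495685 N
F_3 = -1.729401 N
F_4 = -9.579441 N
F_5 = -2.730806 N
F_6 = -3.637375 N
F_7 = 12.401105 N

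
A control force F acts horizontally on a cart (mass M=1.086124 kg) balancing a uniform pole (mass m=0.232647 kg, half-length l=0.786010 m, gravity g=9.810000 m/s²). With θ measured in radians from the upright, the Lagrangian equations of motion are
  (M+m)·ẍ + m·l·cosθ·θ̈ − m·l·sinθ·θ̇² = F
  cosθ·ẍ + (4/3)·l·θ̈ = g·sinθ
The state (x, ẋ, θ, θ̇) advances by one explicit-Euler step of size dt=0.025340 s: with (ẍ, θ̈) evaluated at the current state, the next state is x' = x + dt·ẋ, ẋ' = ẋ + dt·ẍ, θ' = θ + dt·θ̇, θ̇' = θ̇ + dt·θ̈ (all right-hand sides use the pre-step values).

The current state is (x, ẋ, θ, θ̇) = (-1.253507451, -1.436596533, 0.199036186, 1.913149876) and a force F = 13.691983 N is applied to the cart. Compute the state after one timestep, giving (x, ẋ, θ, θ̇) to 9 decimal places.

sinθ=0.197724637, cosθ=0.980257603
temp = (F + m·l·θ̇²·sinθ)/(M+m) = (13.691983 + 0.132337919)/1.318771 = 10.482730451
θ̈ = (g·sinθ − cosθ·temp)/(l·(4/3 − m·cos²θ/(M+m))) = -9.112752522
ẍ = temp − m·l·θ̈·cosθ/(M+m) = 11.721372831
Euler: x'=-1.253507451+0.025340·-1.436596533=-1.289910807, ẋ'=-1.436596533+0.025340·11.721372831=-1.139576945
       θ'=0.199036186+0.025340·1.913149876=0.247515404, θ̇'=1.913149876+0.025340·-9.112752522=1.682232727

(-1.289910807, -1.139576945, 0.247515404, 1.682232727)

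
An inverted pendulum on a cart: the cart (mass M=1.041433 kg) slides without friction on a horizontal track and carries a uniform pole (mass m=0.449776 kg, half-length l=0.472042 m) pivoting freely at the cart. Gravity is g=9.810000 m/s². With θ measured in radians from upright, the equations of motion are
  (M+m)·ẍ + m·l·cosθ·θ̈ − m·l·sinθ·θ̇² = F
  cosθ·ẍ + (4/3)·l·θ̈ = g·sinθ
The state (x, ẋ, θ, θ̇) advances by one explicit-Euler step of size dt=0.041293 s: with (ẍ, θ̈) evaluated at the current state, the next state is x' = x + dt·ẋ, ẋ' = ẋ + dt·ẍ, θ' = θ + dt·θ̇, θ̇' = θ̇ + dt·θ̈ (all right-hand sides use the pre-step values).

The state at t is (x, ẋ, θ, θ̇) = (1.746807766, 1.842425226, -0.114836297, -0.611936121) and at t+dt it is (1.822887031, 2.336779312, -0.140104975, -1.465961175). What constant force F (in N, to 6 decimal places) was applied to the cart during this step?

F = 13.499502 N

ẍ = (ẋ'−ẋ)/dt = (2.336779312−1.842425226)/0.041293 = 11.971862
θ̈ = (θ̇'−θ̇)/dt = (-1.465961175−-0.611936121)/0.041293 = -20.682078
sinθ=-0.114584, cosθ=0.993414
F = (M+m)·ẍ + m·l·cosθ·θ̈ − m·l·sinθ·θ̇² = 17.852548 + -4.362156 − -0.009110 = 13.499502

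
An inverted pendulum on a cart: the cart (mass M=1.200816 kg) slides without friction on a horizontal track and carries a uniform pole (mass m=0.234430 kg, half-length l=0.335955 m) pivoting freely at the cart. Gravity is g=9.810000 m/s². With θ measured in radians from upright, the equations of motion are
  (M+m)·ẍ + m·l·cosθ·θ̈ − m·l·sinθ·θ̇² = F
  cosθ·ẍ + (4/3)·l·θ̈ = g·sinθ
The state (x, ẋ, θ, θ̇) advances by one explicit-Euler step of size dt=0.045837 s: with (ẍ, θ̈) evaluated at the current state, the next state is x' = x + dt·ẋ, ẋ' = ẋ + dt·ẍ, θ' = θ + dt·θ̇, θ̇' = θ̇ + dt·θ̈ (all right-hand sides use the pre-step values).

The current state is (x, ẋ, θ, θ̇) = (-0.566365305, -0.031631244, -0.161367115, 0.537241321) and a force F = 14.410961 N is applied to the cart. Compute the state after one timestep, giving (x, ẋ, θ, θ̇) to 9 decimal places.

sinθ=-0.160667711, cosθ=0.987008555
temp = (F + m·l·θ̇²·sinθ)/(M+m) = (14.410961 + -0.003652260)/1.435246 = 10.038215567
θ̈ = (g·sinθ − cosθ·temp)/(l·(4/3 − m·cos²θ/(M+m))) = -29.111453522
ẍ = temp − m·l·θ̈·cosθ/(M+m) = 11.614928966
Euler: x'=-0.566365305+0.045837·-0.031631244=-0.567815186, ẋ'=-0.031631244+0.045837·11.614928966=0.500762255
       θ'=-0.161367115+0.045837·0.537241321=-0.136741585, θ̇'=0.537241321+0.045837·-29.111453522=-0.797140374

(-0.567815186, 0.500762255, -0.136741585, -0.797140374)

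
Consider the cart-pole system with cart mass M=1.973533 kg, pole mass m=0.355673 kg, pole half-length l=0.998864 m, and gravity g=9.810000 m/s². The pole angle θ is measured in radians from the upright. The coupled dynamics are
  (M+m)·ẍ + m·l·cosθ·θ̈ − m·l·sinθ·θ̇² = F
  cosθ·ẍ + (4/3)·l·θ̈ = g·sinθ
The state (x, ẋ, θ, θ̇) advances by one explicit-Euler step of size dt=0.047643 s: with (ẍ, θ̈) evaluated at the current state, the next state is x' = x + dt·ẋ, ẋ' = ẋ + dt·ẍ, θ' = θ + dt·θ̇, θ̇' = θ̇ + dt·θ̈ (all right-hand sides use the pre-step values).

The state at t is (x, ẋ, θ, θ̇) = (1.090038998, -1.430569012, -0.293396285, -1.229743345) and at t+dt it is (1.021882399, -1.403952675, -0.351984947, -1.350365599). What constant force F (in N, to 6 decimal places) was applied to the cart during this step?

F = 0.595587 N

ẍ = (ẋ'−ẋ)/dt = (-1.403952675−-1.430569012)/0.047643 = 0.558662
θ̈ = (θ̇'−θ̇)/dt = (-1.350365599−-1.229743345)/0.047643 = -2.531794
sinθ=-0.289205, cosθ=0.957267
F = (M+m)·ẍ + m·l·cosθ·θ̈ − m·l·sinθ·θ̇² = 1.301239 + -0.861031 − -0.155379 = 0.595587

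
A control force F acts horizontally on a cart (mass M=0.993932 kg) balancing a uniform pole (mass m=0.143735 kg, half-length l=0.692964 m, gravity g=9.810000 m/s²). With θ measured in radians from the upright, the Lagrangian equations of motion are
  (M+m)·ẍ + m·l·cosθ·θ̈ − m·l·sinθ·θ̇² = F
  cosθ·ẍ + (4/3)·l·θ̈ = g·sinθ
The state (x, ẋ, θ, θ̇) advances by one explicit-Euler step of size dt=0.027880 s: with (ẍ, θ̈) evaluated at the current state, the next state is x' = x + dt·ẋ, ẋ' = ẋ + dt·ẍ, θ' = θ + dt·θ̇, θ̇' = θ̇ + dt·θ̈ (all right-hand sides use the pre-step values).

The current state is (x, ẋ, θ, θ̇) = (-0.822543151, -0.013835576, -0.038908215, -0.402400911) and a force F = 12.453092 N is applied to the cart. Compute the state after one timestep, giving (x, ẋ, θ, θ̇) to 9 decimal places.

(-0.822928887, 0.324330408, -0.050127152, -0.779637901)

sinθ=-0.038898399, cosθ=0.999243171
temp = (F + m·l·θ̇²·sinθ)/(M+m) = (12.453092 + -0.000627369)/1.137667 = 10.945614693
θ̈ = (g·sinθ − cosθ·temp)/(l·(4/3 − m·cos²θ/(M+m))) = -13.530738524
ẍ = temp − m·l·θ̈·cosθ/(M+m) = 12.129339465
Euler: x'=-0.822543151+0.027880·-0.013835576=-0.822928887, ẋ'=-0.013835576+0.027880·12.129339465=0.324330408
       θ'=-0.038908215+0.027880·-0.402400911=-0.050127152, θ̇'=-0.402400911+0.027880·-13.530738524=-0.779637901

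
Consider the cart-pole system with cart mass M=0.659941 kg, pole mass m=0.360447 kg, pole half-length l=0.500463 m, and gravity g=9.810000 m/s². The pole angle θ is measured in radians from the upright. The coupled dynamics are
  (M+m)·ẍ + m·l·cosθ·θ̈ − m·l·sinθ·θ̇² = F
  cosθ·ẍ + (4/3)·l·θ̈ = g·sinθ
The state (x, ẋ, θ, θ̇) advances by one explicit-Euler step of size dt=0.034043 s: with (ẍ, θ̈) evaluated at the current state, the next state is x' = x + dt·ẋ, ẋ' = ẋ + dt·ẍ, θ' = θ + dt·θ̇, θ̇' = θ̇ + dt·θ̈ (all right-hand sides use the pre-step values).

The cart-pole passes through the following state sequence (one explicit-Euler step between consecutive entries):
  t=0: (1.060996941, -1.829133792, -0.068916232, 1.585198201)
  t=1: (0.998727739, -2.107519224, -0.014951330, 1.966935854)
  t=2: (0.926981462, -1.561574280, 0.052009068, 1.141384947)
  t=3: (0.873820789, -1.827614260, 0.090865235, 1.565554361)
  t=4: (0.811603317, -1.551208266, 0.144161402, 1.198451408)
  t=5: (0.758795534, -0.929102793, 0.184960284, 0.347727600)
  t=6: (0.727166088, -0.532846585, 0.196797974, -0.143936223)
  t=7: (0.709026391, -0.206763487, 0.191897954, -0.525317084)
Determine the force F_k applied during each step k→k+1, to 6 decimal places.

F_0 = -6.294985 N
F_1 = 12.000296 N
F_2 = -5.741776 N
F_3 = 6.307521 N
F_4 = 14.148322 N
F_5 = 9.312336 N
F_6 = 7.791232 N

step 0→1:
  ẍ = (ẋ'−ẋ)/dt = (-2.107519224−-1.829133792)/0.034043 = -8.177465
  θ̈ = (θ̇'−θ̇)/dt = (1.966935854−1.585198201)/0.034043 = 11.213396
  sinθ=-0.068862, cosθ=0.997626
  F = (M+m)·ẍ + m·l·cosθ·θ̈ − m·l·sinθ·θ̇² = -8.344187 + 2.017987 − -0.031215 = -6.294985
step 1→2:
  ẍ = (ẋ'−ẋ)/dt = (-1.561574280−-2.107519224)/0.034043 = 16.036922
  θ̈ = (θ̇'−θ̇)/dt = (1.141384947−1.966935854)/0.034043 = -24.250240
  sinθ=-0.014951, cosθ=0.999888
  F = (M+m)·ẍ + m·l·cosθ·θ̈ − m·l·sinθ·θ̇² = 16.363883 + -4.374021 − -0.010434 = 12.000296
step 2→3:
  ẍ = (ẋ'−ẋ)/dt = (-1.827614260−-1.561574280)/0.034043 = -7.814822
  θ̈ = (θ̇'−θ̇)/dt = (1.565554361−1.141384947)/0.034043 = 12.459813
  sinθ=0.051986, cosθ=0.998648
  F = (M+m)·ẍ + m·l·cosθ·θ̈ − m·l·sinθ·θ̇² = -7.974150 + 2.244591 − 0.012217 = -5.741776
step 3→4:
  ẍ = (ẋ'−ẋ)/dt = (-1.551208266−-1.827614260)/0.034043 = 8.119319
  θ̈ = (θ̇'−θ̇)/dt = (1.198451408−1.565554361)/0.034043 = -10.783508
  sinθ=0.090740, cosθ=0.995875
  F = (M+m)·ẍ + m·l·cosθ·θ̈ − m·l·sinθ·θ̇² = 8.284856 + -1.937216 − 0.040119 = 6.307521
step 4→5:
  ẍ = (ẋ'−ẋ)/dt = (-0.929102793−-1.551208266)/0.034043 = 18.274108
  θ̈ = (θ̇'−θ̇)/dt = (0.347727600−1.198451408)/0.034043 = -24.989684
  sinθ=0.143663, cosθ=0.989627
  F = (M+m)·ẍ + m·l·cosθ·θ̈ − m·l·sinθ·θ̇² = 18.646681 + -4.461137 − 0.037222 = 14.148322
step 5→6:
  ẍ = (ẋ'−ẋ)/dt = (-0.532846585−-0.929102793)/0.034043 = 11.639873
  θ̈ = (θ̇'−θ̇)/dt = (-0.143936223−0.347727600)/0.034043 = -14.442435
  sinθ=0.183907, cosθ=0.982944
  F = (M+m)·ẍ + m·l·cosθ·θ̈ − m·l·sinθ·θ̇² = 11.877187 + -2.560840 − 0.004011 = 9.312336
step 6→7:
  ẍ = (ẋ'−ẋ)/dt = (-0.206763487−-0.532846585)/0.034043 = 9.578565
  θ̈ = (θ̇'−θ̇)/dt = (-0.525317084−-0.143936223)/0.034043 = -11.202916
  sinθ=0.195530, cosθ=0.980698
  F = (M+m)·ẍ + m·l·cosθ·θ̈ − m·l·sinθ·θ̇² = 9.773853 + -1.981890 − 0.000731 = 7.791232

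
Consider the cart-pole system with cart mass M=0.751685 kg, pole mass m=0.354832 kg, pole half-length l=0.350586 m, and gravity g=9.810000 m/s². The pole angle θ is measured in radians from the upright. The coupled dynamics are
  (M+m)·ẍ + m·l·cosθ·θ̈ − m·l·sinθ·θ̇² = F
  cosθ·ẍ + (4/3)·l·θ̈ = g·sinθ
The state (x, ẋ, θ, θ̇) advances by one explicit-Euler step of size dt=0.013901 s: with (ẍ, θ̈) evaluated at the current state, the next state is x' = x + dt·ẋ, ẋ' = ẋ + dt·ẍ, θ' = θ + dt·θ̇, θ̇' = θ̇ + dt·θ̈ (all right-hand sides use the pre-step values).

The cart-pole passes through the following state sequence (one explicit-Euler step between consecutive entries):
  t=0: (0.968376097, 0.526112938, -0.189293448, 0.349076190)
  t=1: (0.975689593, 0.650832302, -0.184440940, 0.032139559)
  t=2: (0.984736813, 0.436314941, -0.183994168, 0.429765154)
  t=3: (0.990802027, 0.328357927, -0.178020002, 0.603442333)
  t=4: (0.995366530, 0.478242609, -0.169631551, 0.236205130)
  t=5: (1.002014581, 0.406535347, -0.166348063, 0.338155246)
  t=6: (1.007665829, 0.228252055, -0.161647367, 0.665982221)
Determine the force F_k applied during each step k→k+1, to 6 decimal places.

F_0 = 7.144908 N
F_1 = -13.577546 N
F_2 = -7.061163 N
F_3 = 8.704370 N
F_4 = -4.807463 N
F_5 = -11.295756 N

step 0→1:
  ẍ = (ẋ'−ẋ)/dt = (0.650832302−0.526112938)/0.013901 = 8.971971
  θ̈ = (θ̇'−θ̇)/dt = (0.032139559−0.349076190)/0.013901 = -22.799556
  sinθ=-0.188165, cosθ=0.982137
  F = (M+m)·ẍ + m·l·cosθ·θ̈ − m·l·sinθ·θ̇² = 9.927638 + -2.785582 − -0.002852 = 7.144908
step 1→2:
  ẍ = (ẋ'−ẋ)/dt = (0.436314941−0.650832302)/0.013901 = -15.431793
  θ̈ = (θ̇'−θ̇)/dt = (0.429765154−0.032139559)/0.013901 = 28.604100
  sinθ=-0.183397, cosθ=0.983039
  F = (M+m)·ẍ + m·l·cosθ·θ̈ − m·l·sinθ·θ̇² = -17.075542 + 3.497972 − -0.000024 = -13.577546
step 2→3:
  ẍ = (ẋ'−ẋ)/dt = (0.328357927−0.436314941)/0.013901 = -7.766133
  θ̈ = (θ̇'−θ̇)/dt = (0.603442333−0.429765154)/0.013901 = 12.493862
  sinθ=-0.182958, cosθ=0.983121
  F = (M+m)·ẍ + m·l·cosθ·θ̈ − m·l·sinθ·θ̇² = -8.593358 + 1.527991 − -0.004204 = -7.061163
step 3→4:
  ẍ = (ẋ'−ẋ)/dt = (0.478242609−0.328357927)/0.013901 = 10.782295
  θ̈ = (θ̇'−θ̇)/dt = (0.236205130−0.603442333)/0.013901 = -26.418042
  sinθ=-0.177081, cosθ=0.984196
  F = (M+m)·ẍ + m·l·cosθ·θ̈ − m·l·sinθ·θ̇² = 11.930793 + -3.234444 − -0.008022 = 8.704370
step 4→5:
  ẍ = (ẋ'−ẋ)/dt = (0.406535347−0.478242609)/0.013901 = -5.158425
  θ̈ = (θ̇'−θ̇)/dt = (0.338155246−0.236205130)/0.013901 = 7.334013
  sinθ=-0.168819, cosθ=0.985647
  F = (M+m)·ẍ + m·l·cosθ·θ̈ − m·l·sinθ·θ̇² = -5.707885 + 0.899250 − -0.001172 = -4.807463
step 5→6:
  ẍ = (ẋ'−ẋ)/dt = (0.228252055−0.406535347)/0.013901 = -12.825213
  θ̈ = (θ̇'−θ̇)/dt = (0.665982221−0.338155246)/0.013901 = 23.582978
  sinθ=-0.165582, cosθ=0.986196
  F = (M+m)·ẍ + m·l·cosθ·θ̈ − m·l·sinθ·θ̇² = -14.191317 + 2.893205 − -0.002355 = -11.295756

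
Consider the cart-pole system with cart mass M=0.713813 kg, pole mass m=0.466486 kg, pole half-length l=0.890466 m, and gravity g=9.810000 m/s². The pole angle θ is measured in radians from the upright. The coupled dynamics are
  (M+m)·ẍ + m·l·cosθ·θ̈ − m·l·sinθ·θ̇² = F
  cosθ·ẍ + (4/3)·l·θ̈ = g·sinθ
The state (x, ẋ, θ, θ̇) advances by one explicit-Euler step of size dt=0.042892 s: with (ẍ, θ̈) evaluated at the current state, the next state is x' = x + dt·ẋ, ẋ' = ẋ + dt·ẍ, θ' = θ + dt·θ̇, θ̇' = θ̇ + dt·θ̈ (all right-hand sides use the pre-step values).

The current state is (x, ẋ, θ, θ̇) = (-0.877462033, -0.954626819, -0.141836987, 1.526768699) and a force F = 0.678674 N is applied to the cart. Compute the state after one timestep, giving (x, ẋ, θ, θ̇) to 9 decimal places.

(-0.918407887, -0.902275939, -0.076350824, 1.433020520)

sinθ=-0.141361892, cosθ=0.989957987
temp = (F + m·l·θ̇²·sinθ)/(M+m) = (0.678674 + -0.136878362)/1.180299 = 0.459032531
θ̈ = (g·sinθ − cosθ·temp)/(l·(4/3 − m·cos²θ/(M+m))) = -2.185679828
ẍ = temp − m·l·θ̈·cosθ/(M+m) = 1.220527827
Euler: x'=-0.877462033+0.042892·-0.954626819=-0.918407887, ẋ'=-0.954626819+0.042892·1.220527827=-0.902275939
       θ'=-0.141836987+0.042892·1.526768699=-0.076350824, θ̇'=1.526768699+0.042892·-2.185679828=1.433020520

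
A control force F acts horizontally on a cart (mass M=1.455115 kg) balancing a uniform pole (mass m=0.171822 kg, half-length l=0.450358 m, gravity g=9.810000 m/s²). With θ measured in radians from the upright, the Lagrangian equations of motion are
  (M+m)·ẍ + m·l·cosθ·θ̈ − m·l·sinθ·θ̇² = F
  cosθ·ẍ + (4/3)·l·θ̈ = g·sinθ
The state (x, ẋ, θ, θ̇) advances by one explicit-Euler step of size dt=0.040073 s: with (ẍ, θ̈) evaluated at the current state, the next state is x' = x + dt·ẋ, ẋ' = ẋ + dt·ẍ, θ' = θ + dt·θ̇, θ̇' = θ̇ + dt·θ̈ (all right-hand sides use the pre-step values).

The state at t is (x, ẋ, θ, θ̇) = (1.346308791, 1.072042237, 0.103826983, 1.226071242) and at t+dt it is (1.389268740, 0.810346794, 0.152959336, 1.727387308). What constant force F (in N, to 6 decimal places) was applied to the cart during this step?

ẍ = (ẋ'−ẋ)/dt = (0.810346794−1.072042237)/0.040073 = -6.530468
θ̈ = (θ̇'−θ̇)/dt = (1.727387308−1.226071242)/0.040073 = 12.510071
sinθ=0.103641, cosθ=0.994615
F = (M+m)·ẍ + m·l·cosθ·θ̈ − m·l·sinθ·θ̇² = -10.624660 + 0.962834 − 0.012056 = -9.673882

F = -9.673882 N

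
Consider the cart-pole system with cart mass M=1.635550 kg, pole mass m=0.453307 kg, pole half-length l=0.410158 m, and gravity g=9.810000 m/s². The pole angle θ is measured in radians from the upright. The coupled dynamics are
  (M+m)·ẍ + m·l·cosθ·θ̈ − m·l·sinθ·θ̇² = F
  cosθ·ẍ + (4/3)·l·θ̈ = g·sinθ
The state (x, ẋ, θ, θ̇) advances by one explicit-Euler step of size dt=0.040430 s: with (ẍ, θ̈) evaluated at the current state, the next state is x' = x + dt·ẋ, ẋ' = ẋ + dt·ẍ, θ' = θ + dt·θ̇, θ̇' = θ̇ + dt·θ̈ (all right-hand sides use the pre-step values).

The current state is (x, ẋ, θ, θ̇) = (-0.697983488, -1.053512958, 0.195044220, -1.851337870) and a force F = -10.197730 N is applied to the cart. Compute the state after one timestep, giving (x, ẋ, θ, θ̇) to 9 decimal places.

(-0.740577017, -1.299271086, 0.120194630, -1.269915176)

sinθ=0.193809917, cosθ=0.981039100
temp = (F + m·l·θ̇²·sinθ)/(M+m) = (-10.197730 + 0.123506831)/2.088857 = -4.822840036
θ̈ = (g·sinθ − cosθ·temp)/(l·(4/3 − m·cos²θ/(M+m))) = 14.380971912
ẍ = temp − m·l·θ̈·cosθ/(M+m) = -6.078608167
Euler: x'=-0.697983488+0.040430·-1.053512958=-0.740577017, ẋ'=-1.053512958+0.040430·-6.078608167=-1.299271086
       θ'=0.195044220+0.040430·-1.851337870=0.120194630, θ̇'=-1.851337870+0.040430·14.380971912=-1.269915176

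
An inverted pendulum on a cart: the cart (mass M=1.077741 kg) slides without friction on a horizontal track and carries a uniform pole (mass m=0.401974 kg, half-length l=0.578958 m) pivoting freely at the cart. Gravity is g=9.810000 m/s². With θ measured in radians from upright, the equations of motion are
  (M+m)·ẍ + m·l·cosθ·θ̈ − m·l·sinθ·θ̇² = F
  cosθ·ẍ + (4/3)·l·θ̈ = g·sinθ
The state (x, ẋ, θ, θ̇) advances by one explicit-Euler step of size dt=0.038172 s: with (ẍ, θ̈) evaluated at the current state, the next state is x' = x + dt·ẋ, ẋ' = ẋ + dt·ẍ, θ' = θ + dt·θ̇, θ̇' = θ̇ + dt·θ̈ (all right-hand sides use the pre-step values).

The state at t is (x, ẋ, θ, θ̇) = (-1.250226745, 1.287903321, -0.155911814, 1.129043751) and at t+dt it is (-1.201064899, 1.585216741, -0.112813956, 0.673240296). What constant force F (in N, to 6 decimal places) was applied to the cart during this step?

ẍ = (ẋ'−ẋ)/dt = (1.585216741−1.287903321)/0.038172 = 7.788783
θ̈ = (θ̇'−θ̇)/dt = (0.673240296−1.129043751)/0.038172 = -11.940780
sinθ=-0.155281, cosθ=0.987870
F = (M+m)·ẍ + m·l·cosθ·θ̈ − m·l·sinθ·θ̇² = 11.525179 + -2.745223 − -0.046066 = 8.826022

F = 8.826022 N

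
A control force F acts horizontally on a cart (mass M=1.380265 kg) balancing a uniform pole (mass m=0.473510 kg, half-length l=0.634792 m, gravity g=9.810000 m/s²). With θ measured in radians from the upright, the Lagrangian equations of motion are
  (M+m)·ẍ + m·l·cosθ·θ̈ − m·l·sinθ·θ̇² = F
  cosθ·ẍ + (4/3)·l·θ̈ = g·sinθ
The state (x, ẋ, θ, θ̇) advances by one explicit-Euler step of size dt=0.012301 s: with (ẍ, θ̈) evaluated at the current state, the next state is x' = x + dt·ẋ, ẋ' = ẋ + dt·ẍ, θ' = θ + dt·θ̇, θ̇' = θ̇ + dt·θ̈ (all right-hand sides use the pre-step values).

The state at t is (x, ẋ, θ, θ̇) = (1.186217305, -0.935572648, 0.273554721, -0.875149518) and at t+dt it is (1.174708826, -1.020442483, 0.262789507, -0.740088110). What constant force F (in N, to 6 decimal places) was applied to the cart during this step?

ẍ = (ẋ'−ẋ)/dt = (-1.020442483−-0.935572648)/0.012301 = -6.899426
θ̈ = (θ̇'−θ̇)/dt = (-0.740088110−-0.875149518)/0.012301 = 10.979710
sinθ=0.270156, cosθ=0.962817
F = (M+m)·ẍ + m·l·cosθ·θ̈ − m·l·sinθ·θ̇² = -12.789983 + 3.177569 − 0.062193 = -9.674606

F = -9.674606 N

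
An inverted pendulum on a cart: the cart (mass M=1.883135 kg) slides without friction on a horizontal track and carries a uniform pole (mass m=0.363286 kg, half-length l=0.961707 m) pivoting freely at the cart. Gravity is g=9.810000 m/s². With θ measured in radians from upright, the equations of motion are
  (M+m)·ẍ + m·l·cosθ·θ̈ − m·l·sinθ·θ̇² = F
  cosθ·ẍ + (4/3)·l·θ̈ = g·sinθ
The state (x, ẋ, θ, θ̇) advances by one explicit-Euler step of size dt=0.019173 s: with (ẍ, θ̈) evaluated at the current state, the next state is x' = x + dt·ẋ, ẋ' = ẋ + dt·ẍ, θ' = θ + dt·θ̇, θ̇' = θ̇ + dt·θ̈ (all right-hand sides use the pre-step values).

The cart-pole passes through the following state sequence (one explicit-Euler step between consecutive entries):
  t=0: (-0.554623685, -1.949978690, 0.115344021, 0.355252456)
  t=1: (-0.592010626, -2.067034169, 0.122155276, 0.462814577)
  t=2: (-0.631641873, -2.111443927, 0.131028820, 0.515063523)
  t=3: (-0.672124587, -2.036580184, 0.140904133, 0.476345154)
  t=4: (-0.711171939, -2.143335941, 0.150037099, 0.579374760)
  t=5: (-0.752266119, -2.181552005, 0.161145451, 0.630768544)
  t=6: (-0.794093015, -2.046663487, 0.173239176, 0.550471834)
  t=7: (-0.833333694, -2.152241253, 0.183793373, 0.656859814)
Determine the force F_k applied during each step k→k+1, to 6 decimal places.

step 0→1:
  ẍ = (ẋ'−ẋ)/dt = (-2.067034169−-1.949978690)/0.019173 = -6.105225
  θ̈ = (θ̇'−θ̇)/dt = (0.462814577−0.355252456)/0.019173 = 5.610083
  sinθ=0.115088, cosθ=0.993355
  F = (M+m)·ẍ + m·l·cosθ·θ̈ − m·l·sinθ·θ̇² = -13.714906 + 1.946997 − 0.005075 = -11.772983
step 1→2:
  ẍ = (ẋ'−ẋ)/dt = (-2.111443927−-2.067034169)/0.019173 = -2.316266
  θ̈ = (θ̇'−θ̇)/dt = (0.515063523−0.462814577)/0.019173 = 2.725131
  sinθ=0.121852, cosθ=0.992548
  F = (M+m)·ẍ + m·l·cosθ·θ̈ − m·l·sinθ·θ̇² = -5.203307 + 0.944997 − 0.009119 = -4.267429
step 2→3:
  ẍ = (ẋ'−ẋ)/dt = (-2.036580184−-2.111443927)/0.019173 = 3.904644
  θ̈ = (θ̇'−θ̇)/dt = (0.476345154−0.515063523)/0.019173 = -2.019422
  sinθ=0.130654, cosθ=0.991428
  F = (M+m)·ẍ + m·l·cosθ·θ̈ − m·l·sinθ·θ̇² = 8.771475 + -0.699487 − 0.012110 = 8.059878
step 3→4:
  ẍ = (ẋ'−ẋ)/dt = (-2.143335941−-2.036580184)/0.019173 = -5.568026
  θ̈ = (θ̇'−θ̇)/dt = (0.579374760−0.476345154)/0.019173 = 5.373682
  sinθ=0.140438, cosθ=0.990089
  F = (M+m)·ẍ + m·l·cosθ·θ̈ − m·l·sinθ·θ̇² = -12.508130 + 1.858822 − 0.011133 = -10.660441
step 4→5:
  ẍ = (ẋ'−ẋ)/dt = (-2.181552005−-2.143335941)/0.019173 = -1.993223
  θ̈ = (θ̇'−θ̇)/dt = (0.630768544−0.579374760)/0.019173 = 2.680529
  sinθ=0.149475, cosθ=0.988766
  F = (M+m)·ẍ + m·l·cosθ·θ̈ − m·l·sinθ·θ̇² = -4.477618 + 0.925988 − 0.017530 = -3.569160
step 5→6:
  ẍ = (ẋ'−ẋ)/dt = (-2.046663487−-2.181552005)/0.019173 = 7.035337
  θ̈ = (θ̇'−θ̇)/dt = (0.550471834−0.630768544)/0.019173 = -4.188010
  sinθ=0.160449, cosθ=0.987044
  F = (M+m)·ẍ + m·l·cosθ·θ̈ − m·l·sinθ·θ̇² = 15.804329 + -1.444228 − 0.022303 = 14.337798
step 6→7:
  ẍ = (ẋ'−ẋ)/dt = (-2.152241253−-2.046663487)/0.019173 = -5.506586
  θ̈ = (θ̇'−θ̇)/dt = (0.656859814−0.550471834)/0.019173 = 5.548844
  sinθ=0.172374, cosθ=0.985032
  F = (M+m)·ẍ + m·l·cosθ·θ̈ − m·l·sinθ·θ̇² = -12.370110 + 1.909607 − 0.018249 = -10.478751

F_0 = -11.772983 N
F_1 = -4.267429 N
F_2 = 8.059878 N
F_3 = -10.660441 N
F_4 = -3.569160 N
F_5 = 14.337798 N
F_6 = -10.478751 N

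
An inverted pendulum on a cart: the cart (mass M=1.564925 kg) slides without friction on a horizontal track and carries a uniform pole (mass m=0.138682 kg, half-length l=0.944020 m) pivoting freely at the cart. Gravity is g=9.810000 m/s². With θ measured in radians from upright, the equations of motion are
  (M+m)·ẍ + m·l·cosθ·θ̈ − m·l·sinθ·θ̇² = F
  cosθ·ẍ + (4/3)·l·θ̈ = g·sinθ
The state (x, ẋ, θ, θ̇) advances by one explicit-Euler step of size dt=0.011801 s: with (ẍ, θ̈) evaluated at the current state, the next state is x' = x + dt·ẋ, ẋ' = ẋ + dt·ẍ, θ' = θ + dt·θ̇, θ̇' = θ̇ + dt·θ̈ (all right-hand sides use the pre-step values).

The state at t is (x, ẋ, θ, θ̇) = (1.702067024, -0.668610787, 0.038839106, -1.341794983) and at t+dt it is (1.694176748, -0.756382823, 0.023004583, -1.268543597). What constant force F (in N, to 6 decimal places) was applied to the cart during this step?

ẍ = (ẋ'−ẋ)/dt = (-0.756382823−-0.668610787)/0.011801 = -7.437678
θ̈ = (θ̇'−θ̇)/dt = (-1.268543597−-1.341794983)/0.011801 = 6.207219
sinθ=0.038829, cosθ=0.999246
F = (M+m)·ẍ + m·l·cosθ·θ̈ − m·l·sinθ·θ̇² = -12.670880 + 0.812027 − 0.009152 = -11.868005

F = -11.868005 N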